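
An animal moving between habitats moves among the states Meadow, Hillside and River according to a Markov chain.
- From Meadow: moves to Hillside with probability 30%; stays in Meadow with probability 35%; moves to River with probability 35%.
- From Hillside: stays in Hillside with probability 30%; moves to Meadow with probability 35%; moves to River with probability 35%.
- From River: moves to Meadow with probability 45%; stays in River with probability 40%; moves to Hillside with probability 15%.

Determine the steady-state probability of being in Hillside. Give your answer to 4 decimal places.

Let the stationary distribution be π with π = πP and π_1 + π_2 + π_3 = 1.
π_1 = 0.35·π_1 + 0.35·π_2 + 0.45·π_3
π_2 = 0.3·π_1 + 0.3·π_2 + 0.15·π_3
Solving with the normalization constraint gives π = (0.3868, 0.2447, 0.3684).
So the stationary probability of Hillside is 0.2447.

0.2447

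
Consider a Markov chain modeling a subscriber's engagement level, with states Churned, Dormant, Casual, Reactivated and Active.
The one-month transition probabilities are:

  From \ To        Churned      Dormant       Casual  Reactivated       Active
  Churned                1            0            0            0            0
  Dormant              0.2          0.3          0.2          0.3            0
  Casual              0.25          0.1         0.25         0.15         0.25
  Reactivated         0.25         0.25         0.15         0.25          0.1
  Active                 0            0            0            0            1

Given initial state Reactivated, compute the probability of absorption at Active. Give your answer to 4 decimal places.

Let h(s) be the probability of absorption at Active starting from transient state s. Then h(Active) = 1 and h(Churned) = 0. By first-step analysis:
h(Dormant) = 0.2·0 + 0.3·h(Dormant) + 0.2·h(Casual) + 0.3·h(Reactivated)
h(Casual) = 0.25·0 + 0.1·h(Dormant) + 0.25·h(Casual) + 0.15·h(Reactivated) + 0.25·1
h(Reactivated) = 0.25·0 + 0.25·h(Dormant) + 0.15·h(Casual) + 0.25·h(Reactivated) + 0.1·1
Solving: h(Dormant) = 0.2519, h(Casual) = 0.4275, h(Reactivated) = 0.3028.
Starting from Reactivated, the probability is 0.3028.

0.3028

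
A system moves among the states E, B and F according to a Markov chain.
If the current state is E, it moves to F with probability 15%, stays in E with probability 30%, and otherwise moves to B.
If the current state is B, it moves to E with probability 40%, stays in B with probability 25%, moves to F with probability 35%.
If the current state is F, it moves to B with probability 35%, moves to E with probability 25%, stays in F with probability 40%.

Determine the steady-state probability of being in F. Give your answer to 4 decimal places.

0.3005

Let the stationary distribution be π with π = πP and π_1 + π_2 + π_3 = 1.
π_1 = 0.3·π_1 + 0.4·π_2 + 0.25·π_3
π_2 = 0.55·π_1 + 0.25·π_2 + 0.35·π_3
Solving with the normalization constraint gives π = (0.3227, 0.3768, 0.3005).
So the stationary probability of F is 0.3005.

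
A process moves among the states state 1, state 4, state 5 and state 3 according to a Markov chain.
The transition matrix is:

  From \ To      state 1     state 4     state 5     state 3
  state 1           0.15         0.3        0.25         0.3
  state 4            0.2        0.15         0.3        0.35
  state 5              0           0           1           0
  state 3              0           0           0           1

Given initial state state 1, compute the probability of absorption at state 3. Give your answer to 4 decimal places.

0.5434

Let h(s) be the probability of absorption at state 3 starting from transient state s. Then h(state 3) = 1 and h(state 5) = 0. By first-step analysis:
h(state 1) = 0.15·h(state 1) + 0.3·h(state 4) + 0.25·0 + 0.3·1
h(state 4) = 0.2·h(state 1) + 0.15·h(state 4) + 0.3·0 + 0.35·1
Solving: h(state 1) = 0.5434, h(state 4) = 0.5396.
Starting from state 1, the probability is 0.5434.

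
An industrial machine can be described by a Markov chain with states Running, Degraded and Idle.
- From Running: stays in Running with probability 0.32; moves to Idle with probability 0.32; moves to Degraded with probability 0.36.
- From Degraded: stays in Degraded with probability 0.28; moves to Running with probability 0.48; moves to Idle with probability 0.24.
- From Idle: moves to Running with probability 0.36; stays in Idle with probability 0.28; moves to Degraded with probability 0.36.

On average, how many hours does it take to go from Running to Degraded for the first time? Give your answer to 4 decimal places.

2.7778

Let t(s) be the expected number of hours to first reach Degraded from state s, with t(Degraded) = 0. Conditioning on the first hour:
t(Running) = 1 + 0.32·t(Running) + 0.32·t(Idle)
t(Idle) = 1 + 0.36·t(Running) + 0.28·t(Idle)
Solving: t(Running) = 2.7778, t(Idle) = 2.7778.
Expected hours from Running to Degraded: 2.7778.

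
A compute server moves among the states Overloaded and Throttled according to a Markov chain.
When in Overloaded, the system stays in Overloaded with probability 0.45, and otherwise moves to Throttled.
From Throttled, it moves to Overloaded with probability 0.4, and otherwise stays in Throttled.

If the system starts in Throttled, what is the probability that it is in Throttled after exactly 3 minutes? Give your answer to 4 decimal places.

Propagate the distribution vector 3 minutes from Throttled.
After 0 minutes: (0.0000, 1.0000)
After 1 minute: (0.4000, 0.6000)
After 2 minutes: (0.4200, 0.5800)
After 3 minutes: (0.4210, 0.5790)
P(in Throttled after 3 minutes) = 0.5790

0.5790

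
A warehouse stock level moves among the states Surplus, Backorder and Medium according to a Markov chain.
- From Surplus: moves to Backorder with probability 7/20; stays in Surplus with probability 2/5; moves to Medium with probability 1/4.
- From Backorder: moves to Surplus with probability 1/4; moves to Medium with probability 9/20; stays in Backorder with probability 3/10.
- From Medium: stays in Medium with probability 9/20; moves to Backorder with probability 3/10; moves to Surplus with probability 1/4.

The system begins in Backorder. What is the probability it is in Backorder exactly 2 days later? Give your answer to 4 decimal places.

Sum over the intermediate state after 1 day:
P = P(Backorder→Surplus)·P(Surplus→Backorder) + P(Backorder→Backorder)·P(Backorder→Backorder) + P(Backorder→Medium)·P(Medium→Backorder)
  = 0.25×0.35 + 0.3×0.3 + 0.45×0.3
  = 0.0875 + 0.0900 + 0.1350 = 0.3125

0.3125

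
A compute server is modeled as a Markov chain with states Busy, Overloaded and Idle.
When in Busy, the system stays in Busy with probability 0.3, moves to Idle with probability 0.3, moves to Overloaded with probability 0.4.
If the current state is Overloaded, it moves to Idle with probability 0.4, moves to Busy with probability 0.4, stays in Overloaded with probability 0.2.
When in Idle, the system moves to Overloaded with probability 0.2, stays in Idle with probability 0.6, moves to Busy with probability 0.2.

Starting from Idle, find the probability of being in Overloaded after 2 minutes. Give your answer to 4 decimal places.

Sum over the intermediate state after 1 minute:
P = P(Idle→Busy)·P(Busy→Overloaded) + P(Idle→Overloaded)·P(Overloaded→Overloaded) + P(Idle→Idle)·P(Idle→Overloaded)
  = 0.2×0.4 + 0.2×0.2 + 0.6×0.2
  = 0.0800 + 0.0400 + 0.1200 = 0.2400

0.2400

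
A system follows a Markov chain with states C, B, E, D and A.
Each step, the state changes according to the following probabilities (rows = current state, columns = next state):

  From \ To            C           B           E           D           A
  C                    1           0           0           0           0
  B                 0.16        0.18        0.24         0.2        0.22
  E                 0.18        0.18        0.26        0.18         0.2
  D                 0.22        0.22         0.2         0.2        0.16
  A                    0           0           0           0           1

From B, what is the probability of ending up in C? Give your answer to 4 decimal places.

Let h(s) be the probability of absorption at C starting from transient state s. Then h(C) = 1 and h(A) = 0. By first-step analysis:
h(B) = 0.16·1 + 0.18·h(B) + 0.24·h(E) + 0.2·h(D) + 0.22·0
h(E) = 0.18·1 + 0.18·h(B) + 0.26·h(E) + 0.18·h(D) + 0.2·0
h(D) = 0.22·1 + 0.22·h(B) + 0.2·h(E) + 0.2·h(D) + 0.16·0
Solving: h(B) = 0.4644, h(E) = 0.4836, h(D) = 0.5236.
Starting from B, the probability is 0.4644.

0.4644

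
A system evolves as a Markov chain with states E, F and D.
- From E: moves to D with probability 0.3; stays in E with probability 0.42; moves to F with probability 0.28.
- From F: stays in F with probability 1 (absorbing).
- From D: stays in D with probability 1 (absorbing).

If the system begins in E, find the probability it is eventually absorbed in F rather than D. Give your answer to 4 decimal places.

Let h(s) be the probability of absorption at F starting from transient state s. Then h(F) = 1 and h(D) = 0. By first-step analysis:
h(E) = 0.42·h(E) + 0.28·1 + 0.3·0
Solving: h(E) = 0.4828.
Starting from E, the probability is 0.4828.

0.4828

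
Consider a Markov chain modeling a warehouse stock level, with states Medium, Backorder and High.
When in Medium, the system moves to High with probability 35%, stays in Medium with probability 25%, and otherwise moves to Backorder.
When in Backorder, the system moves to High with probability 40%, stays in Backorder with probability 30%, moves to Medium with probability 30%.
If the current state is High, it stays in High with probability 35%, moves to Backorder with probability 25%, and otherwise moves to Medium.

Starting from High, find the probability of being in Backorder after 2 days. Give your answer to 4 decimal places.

0.3225

Sum over the intermediate state after 1 day:
P = P(High→Medium)·P(Medium→Backorder) + P(High→Backorder)·P(Backorder→Backorder) + P(High→High)·P(High→Backorder)
  = 0.4×0.4 + 0.25×0.3 + 0.35×0.25
  = 0.1600 + 0.0750 + 0.0875 = 0.3225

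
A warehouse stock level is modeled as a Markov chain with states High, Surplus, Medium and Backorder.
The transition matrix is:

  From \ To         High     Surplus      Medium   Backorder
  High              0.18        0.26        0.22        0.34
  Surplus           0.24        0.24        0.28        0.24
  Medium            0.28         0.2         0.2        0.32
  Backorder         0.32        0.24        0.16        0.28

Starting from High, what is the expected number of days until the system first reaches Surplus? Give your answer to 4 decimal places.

Let t(s) be the expected number of days to first reach Surplus from state s, with t(Surplus) = 0. Conditioning on the first day:
t(High) = 1 + 0.18·t(High) + 0.22·t(Medium) + 0.34·t(Backorder)
t(Medium) = 1 + 0.28·t(High) + 0.2·t(Medium) + 0.32·t(Backorder)
t(Backorder) = 1 + 0.32·t(High) + 0.16·t(Medium) + 0.28·t(Backorder)
Solving: t(High) = 4.1350, t(Medium) = 4.3770, t(Backorder) = 4.1993.
Expected days from High to Surplus: 4.1350.

4.1350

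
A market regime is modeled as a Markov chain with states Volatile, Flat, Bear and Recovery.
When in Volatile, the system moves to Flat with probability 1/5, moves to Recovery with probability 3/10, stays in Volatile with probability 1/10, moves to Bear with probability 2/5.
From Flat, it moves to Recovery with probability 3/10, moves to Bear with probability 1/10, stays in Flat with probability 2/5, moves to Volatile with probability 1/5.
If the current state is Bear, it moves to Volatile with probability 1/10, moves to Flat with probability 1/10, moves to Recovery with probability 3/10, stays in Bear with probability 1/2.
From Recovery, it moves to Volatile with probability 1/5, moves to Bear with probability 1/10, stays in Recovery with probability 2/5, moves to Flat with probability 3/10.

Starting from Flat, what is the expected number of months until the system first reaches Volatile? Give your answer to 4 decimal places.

Let t(s) be the expected number of months to first reach Volatile from state s, with t(Volatile) = 0. Conditioning on the first month:
t(Flat) = 1 + 0.4·t(Flat) + 0.1·t(Bear) + 0.3·t(Recovery)
t(Bear) = 1 + 0.1·t(Flat) + 0.5·t(Bear) + 0.3·t(Recovery)
t(Recovery) = 1 + 0.3·t(Flat) + 0.1·t(Bear) + 0.4·t(Recovery)
Solving: t(Flat) = 5.4545, t(Bear) = 6.3636, t(Recovery) = 5.4545.
Expected months from Flat to Volatile: 5.4545.

5.4545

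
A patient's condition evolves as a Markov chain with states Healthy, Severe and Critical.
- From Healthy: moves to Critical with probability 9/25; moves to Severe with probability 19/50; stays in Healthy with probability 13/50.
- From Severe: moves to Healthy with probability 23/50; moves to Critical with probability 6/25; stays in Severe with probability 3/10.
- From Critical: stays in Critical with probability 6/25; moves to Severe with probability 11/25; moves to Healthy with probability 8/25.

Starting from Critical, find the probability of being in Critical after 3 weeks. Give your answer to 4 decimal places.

Propagate the distribution vector 3 weeks from Critical.
After 0 weeks: (0.0000, 0.0000, 1.0000)
After 1 week: (0.3200, 0.4400, 0.2400)
After 2 weeks: (0.3624, 0.3592, 0.2784)
After 3 weeks: (0.3485, 0.3680, 0.2835)
P(in Critical after 3 weeks) = 0.2835

0.2835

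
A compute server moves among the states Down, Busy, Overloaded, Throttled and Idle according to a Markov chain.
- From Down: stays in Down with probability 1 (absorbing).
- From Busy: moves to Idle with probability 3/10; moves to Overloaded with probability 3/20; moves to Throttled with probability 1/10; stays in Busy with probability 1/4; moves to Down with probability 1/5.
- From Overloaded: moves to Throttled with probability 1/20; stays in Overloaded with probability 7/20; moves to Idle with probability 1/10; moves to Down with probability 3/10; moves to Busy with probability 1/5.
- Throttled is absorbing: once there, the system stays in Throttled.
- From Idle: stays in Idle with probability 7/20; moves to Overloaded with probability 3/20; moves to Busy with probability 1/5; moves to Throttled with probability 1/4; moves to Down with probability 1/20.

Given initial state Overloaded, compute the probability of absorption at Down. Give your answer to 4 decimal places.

Let h(s) be the probability of absorption at Down starting from transient state s. Then h(Down) = 1 and h(Throttled) = 0. By first-step analysis:
h(Busy) = 0.2·1 + 0.25·h(Busy) + 0.15·h(Overloaded) + 0.1·0 + 0.3·h(Idle)
h(Overloaded) = 0.3·1 + 0.2·h(Busy) + 0.35·h(Overloaded) + 0.05·0 + 0.1·h(Idle)
h(Idle) = 0.05·1 + 0.2·h(Busy) + 0.15·h(Overloaded) + 0.25·0 + 0.35·h(Idle)
Solving: h(Busy) = 0.5731, h(Overloaded) = 0.7018, h(Idle) = 0.4152.
Starting from Overloaded, the probability is 0.7018.

0.7018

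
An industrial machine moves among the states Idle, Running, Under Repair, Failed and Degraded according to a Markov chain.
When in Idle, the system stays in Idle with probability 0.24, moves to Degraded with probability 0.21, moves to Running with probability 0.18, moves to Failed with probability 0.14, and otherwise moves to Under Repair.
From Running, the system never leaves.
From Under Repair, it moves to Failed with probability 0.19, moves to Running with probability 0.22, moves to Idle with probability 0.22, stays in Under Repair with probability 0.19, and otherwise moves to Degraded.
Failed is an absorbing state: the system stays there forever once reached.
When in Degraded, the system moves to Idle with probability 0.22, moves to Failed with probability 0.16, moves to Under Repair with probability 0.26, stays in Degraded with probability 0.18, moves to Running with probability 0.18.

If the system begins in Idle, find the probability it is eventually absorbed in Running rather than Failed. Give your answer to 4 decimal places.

Let h(s) be the probability of absorption at Running starting from transient state s. Then h(Running) = 1 and h(Failed) = 0. By first-step analysis:
h(Idle) = 0.24·h(Idle) + 0.18·1 + 0.23·h(Under Repair) + 0.14·0 + 0.21·h(Degraded)
h(Under Repair) = 0.22·h(Idle) + 0.22·1 + 0.19·h(Under Repair) + 0.19·0 + 0.18·h(Degraded)
h(Degraded) = 0.22·h(Idle) + 0.18·1 + 0.26·h(Under Repair) + 0.16·0 + 0.18·h(Degraded)
Solving: h(Idle) = 0.5491, h(Under Repair) = 0.5403, h(Degraded) = 0.5381.
Starting from Idle, the probability is 0.5491.

0.5491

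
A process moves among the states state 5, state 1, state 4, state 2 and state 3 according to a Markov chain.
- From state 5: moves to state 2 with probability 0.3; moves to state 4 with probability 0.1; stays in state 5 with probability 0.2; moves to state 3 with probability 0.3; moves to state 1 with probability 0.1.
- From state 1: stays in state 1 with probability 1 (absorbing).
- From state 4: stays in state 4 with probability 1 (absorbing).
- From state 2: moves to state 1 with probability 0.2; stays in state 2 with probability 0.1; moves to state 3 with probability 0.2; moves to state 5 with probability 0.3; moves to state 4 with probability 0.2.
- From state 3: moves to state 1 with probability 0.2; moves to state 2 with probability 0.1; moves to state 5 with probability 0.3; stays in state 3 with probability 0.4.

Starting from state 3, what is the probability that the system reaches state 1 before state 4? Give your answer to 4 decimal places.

Let h(s) be the probability of absorption at state 1 starting from transient state s. Then h(state 1) = 1 and h(state 4) = 0. By first-step analysis:
h(state 5) = 0.2·h(state 5) + 0.1·1 + 0.1·0 + 0.3·h(state 2) + 0.3·h(state 3)
h(state 2) = 0.3·h(state 5) + 0.2·1 + 0.2·0 + 0.1·h(state 2) + 0.2·h(state 3)
h(state 3) = 0.3·h(state 5) + 0.2·1 + 0.1·h(state 2) + 0.4·h(state 3)
Solving: h(state 5) = 0.6299, h(state 2) = 0.5984, h(state 3) = 0.7480.
Starting from state 3, the probability is 0.7480.

0.7480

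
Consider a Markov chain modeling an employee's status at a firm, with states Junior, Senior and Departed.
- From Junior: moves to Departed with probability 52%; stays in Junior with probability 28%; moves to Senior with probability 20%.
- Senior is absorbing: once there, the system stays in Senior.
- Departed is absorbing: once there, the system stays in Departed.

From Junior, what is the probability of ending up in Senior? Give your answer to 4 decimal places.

0.2778

Let h(s) be the probability of absorption at Senior starting from transient state s. Then h(Senior) = 1 and h(Departed) = 0. By first-step analysis:
h(Junior) = 0.28·h(Junior) + 0.2·1 + 0.52·0
Solving: h(Junior) = 0.2778.
Starting from Junior, the probability is 0.2778.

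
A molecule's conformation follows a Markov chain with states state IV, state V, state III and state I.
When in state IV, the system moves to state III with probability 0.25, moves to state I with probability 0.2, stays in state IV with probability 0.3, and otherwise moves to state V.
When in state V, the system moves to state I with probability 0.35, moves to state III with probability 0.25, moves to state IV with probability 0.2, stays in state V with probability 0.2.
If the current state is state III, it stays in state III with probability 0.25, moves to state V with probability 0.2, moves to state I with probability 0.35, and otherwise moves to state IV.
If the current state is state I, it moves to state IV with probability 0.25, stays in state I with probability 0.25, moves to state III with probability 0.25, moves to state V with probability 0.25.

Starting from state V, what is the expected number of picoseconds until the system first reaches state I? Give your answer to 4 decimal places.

Let t(s) be the expected number of picoseconds to first reach state I from state s, with t(state I) = 0. Conditioning on the first picosecond:
t(state IV) = 1 + 0.3·t(state IV) + 0.25·t(state V) + 0.25·t(state III)
t(state V) = 1 + 0.2·t(state IV) + 0.2·t(state V) + 0.25·t(state III)
t(state III) = 1 + 0.2·t(state IV) + 0.2·t(state V) + 0.25·t(state III)
Solving: t(state IV) = 3.6842, t(state V) = 3.1579, t(state III) = 3.1579.
Expected picoseconds from state V to state I: 3.1579.

3.1579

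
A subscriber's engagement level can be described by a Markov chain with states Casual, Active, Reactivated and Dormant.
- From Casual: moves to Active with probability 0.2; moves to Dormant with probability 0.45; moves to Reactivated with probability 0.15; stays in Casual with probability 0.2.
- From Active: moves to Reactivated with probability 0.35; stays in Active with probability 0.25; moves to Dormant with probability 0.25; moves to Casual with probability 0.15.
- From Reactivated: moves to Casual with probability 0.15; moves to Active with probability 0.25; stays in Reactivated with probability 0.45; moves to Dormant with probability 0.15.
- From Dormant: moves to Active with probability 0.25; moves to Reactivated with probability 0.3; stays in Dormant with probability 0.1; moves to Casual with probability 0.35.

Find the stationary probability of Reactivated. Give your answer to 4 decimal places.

Let the stationary distribution be π with π = πP and π_1 + π_2 + π_3 + π_4 = 1.
π_1 = 0.2·π_1 + 0.15·π_2 + 0.15·π_3 + 0.35·π_4
π_2 = 0.2·π_1 + 0.25·π_2 + 0.25·π_3 + 0.25·π_4
π_3 = 0.15·π_1 + 0.35·π_2 + 0.45·π_3 + 0.3·π_4
Solving with the normalization constraint gives π = (0.2051, 0.2397, 0.3308, 0.2243).
So the stationary probability of Reactivated is 0.3308.

0.3308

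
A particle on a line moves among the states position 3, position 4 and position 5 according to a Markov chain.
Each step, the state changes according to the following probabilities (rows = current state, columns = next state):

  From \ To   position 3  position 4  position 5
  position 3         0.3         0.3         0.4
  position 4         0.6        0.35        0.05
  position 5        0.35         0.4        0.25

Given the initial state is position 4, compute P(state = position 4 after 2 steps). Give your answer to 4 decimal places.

0.3225

Sum over the intermediate state after 1 step:
P = P(position 4→position 3)·P(position 3→position 4) + P(position 4→position 4)·P(position 4→position 4) + P(position 4→position 5)·P(position 5→position 4)
  = 0.6×0.3 + 0.35×0.35 + 0.05×0.4
  = 0.1800 + 0.1225 + 0.0200 = 0.3225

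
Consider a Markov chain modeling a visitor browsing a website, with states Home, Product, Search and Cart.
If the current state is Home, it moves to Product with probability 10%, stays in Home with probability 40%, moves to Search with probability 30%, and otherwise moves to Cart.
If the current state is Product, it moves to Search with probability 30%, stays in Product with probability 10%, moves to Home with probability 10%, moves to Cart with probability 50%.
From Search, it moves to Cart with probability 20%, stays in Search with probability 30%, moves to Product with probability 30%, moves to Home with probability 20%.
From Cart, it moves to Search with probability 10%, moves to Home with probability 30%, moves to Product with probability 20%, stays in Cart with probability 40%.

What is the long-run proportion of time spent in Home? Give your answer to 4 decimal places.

Let the stationary distribution be π with π = πP and π_1 + π_2 + π_3 + π_4 = 1.
π_1 = 0.4·π_1 + 0.1·π_2 + 0.2·π_3 + 0.3·π_4
π_2 = 0.1·π_1 + 0.1·π_2 + 0.3·π_3 + 0.2·π_4
π_3 = 0.3·π_1 + 0.3·π_2 + 0.3·π_3 + 0.1·π_4
Solving with the normalization constraint gives π = (0.2673, 0.1790, 0.2366, 0.3171).
So the stationary probability of Home is 0.2673.

0.2673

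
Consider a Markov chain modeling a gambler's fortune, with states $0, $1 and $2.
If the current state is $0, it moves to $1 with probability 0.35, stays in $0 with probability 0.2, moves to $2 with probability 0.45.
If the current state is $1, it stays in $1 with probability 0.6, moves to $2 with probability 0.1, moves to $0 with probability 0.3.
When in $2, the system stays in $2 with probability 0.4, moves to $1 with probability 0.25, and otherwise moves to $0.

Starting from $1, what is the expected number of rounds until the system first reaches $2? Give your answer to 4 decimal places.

5.1163

Let t(s) be the expected number of rounds to first reach $2 from state s, with t($2) = 0. Conditioning on the first round:
t($0) = 1 + 0.2·t($0) + 0.35·t($1)
t($1) = 1 + 0.3·t($0) + 0.6·t($1)
Solving: t($0) = 3.4884, t($1) = 5.1163.
Expected rounds from $1 to $2: 5.1163.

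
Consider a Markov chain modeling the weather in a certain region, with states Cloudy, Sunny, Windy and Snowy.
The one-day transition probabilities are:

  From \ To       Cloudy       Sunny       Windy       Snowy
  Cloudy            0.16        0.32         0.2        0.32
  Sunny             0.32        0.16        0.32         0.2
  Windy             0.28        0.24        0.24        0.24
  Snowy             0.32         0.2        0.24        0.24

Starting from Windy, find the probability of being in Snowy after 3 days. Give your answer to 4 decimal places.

Propagate the distribution vector 3 days from Windy.
After 0 days: (0.0000, 0.0000, 1.0000, 0.0000)
After 1 day: (0.2800, 0.2400, 0.2400, 0.2400)
After 2 days: (0.2656, 0.2336, 0.2480, 0.2528)
After 3 days: (0.2676, 0.2324, 0.2481, 0.2519)
P(in Snowy after 3 days) = 0.2519

0.2519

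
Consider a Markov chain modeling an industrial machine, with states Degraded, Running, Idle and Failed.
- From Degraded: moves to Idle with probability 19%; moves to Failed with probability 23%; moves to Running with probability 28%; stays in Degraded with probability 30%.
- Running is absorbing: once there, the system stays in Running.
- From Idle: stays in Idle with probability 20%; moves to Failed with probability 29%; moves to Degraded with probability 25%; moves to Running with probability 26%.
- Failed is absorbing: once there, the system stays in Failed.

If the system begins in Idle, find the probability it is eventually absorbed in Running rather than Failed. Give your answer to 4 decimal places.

Let h(s) be the probability of absorption at Running starting from transient state s. Then h(Running) = 1 and h(Failed) = 0. By first-step analysis:
h(Degraded) = 0.3·h(Degraded) + 0.28·1 + 0.19·h(Idle) + 0.23·0
h(Idle) = 0.25·h(Degraded) + 0.26·1 + 0.2·h(Idle) + 0.29·0
Solving: h(Degraded) = 0.5335, h(Idle) = 0.4917.
Starting from Idle, the probability is 0.4917.

0.4917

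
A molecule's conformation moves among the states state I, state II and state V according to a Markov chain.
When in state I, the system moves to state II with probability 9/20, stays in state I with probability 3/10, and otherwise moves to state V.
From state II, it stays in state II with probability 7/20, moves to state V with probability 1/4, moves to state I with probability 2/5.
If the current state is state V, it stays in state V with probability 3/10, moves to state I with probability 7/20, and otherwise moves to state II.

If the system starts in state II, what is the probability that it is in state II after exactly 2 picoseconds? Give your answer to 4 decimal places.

Sum over the intermediate state after 1 picosecond:
P = P(state II→state I)·P(state I→state II) + P(state II→state II)·P(state II→state II) + P(state II→state V)·P(state V→state II)
  = 0.4×0.45 + 0.35×0.35 + 0.25×0.35
  = 0.1800 + 0.1225 + 0.0875 = 0.3900

0.3900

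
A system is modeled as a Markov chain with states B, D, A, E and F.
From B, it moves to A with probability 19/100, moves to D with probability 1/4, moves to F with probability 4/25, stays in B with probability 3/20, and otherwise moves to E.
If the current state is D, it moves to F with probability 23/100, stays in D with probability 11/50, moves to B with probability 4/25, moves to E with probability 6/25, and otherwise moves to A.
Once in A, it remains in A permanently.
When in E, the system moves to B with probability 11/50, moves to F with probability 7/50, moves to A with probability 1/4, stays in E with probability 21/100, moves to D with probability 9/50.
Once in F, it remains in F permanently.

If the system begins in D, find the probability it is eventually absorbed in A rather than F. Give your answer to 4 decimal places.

0.4782

Let h(s) be the probability of absorption at A starting from transient state s. Then h(A) = 1 and h(F) = 0. By first-step analysis:
h(B) = 0.15·h(B) + 0.25·h(D) + 0.19·1 + 0.25·h(E) + 0.16·0
h(D) = 0.16·h(B) + 0.22·h(D) + 0.15·1 + 0.24·h(E) + 0.23·0
h(E) = 0.22·h(B) + 0.18·h(D) + 0.25·1 + 0.21·h(E) + 0.14·0
Solving: h(B) = 0.5329, h(D) = 0.4782, h(E) = 0.5738.
Starting from D, the probability is 0.4782.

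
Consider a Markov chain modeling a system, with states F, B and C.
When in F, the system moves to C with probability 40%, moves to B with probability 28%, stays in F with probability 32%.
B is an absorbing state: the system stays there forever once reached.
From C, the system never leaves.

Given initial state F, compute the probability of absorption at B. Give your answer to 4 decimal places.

Let h(s) be the probability of absorption at B starting from transient state s. Then h(B) = 1 and h(C) = 0. By first-step analysis:
h(F) = 0.32·h(F) + 0.28·1 + 0.4·0
Solving: h(F) = 0.4118.
Starting from F, the probability is 0.4118.

0.4118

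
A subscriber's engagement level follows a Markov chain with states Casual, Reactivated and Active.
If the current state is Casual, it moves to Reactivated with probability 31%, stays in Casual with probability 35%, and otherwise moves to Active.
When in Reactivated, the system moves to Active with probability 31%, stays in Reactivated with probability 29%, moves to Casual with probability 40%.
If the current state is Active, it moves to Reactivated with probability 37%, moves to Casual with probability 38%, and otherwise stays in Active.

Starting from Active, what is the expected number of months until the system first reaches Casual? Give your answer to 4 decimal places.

2.5850

Let t(s) be the expected number of months to first reach Casual from state s, with t(Casual) = 0. Conditioning on the first month:
t(Reactivated) = 1 + 0.29·t(Reactivated) + 0.31·t(Active)
t(Active) = 1 + 0.37·t(Reactivated) + 0.25·t(Active)
Solving: t(Reactivated) = 2.5371, t(Active) = 2.5850.
Expected months from Active to Casual: 2.5850.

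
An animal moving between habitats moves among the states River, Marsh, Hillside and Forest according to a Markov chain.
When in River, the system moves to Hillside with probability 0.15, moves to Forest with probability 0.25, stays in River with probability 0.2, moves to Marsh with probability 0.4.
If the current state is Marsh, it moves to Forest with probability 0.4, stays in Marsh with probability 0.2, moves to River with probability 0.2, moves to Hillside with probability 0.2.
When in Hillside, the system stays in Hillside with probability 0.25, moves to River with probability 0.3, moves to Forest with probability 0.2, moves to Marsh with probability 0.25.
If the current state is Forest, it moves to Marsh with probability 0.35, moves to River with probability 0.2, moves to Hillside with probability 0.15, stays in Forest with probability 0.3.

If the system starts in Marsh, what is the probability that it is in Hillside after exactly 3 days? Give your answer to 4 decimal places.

0.1835

Propagate the distribution vector 3 days from Marsh.
After 0 days: (0.0000, 1.0000, 0.0000, 0.0000)
After 1 day: (0.2000, 0.2000, 0.2000, 0.4000)
After 2 days: (0.2200, 0.3100, 0.1800, 0.2900)
After 3 days: (0.2180, 0.2965, 0.1835, 0.3020)
P(in Hillside after 3 days) = 0.1835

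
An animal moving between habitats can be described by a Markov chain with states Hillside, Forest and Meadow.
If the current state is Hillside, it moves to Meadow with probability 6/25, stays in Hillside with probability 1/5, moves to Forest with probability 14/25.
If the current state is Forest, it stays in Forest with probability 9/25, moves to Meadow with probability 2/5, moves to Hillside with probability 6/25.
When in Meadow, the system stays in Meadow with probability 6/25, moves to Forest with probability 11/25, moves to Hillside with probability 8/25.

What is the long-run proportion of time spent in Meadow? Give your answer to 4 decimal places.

Let the stationary distribution be π with π = πP and π_1 + π_2 + π_3 = 1.
π_1 = 0.2·π_1 + 0.24·π_2 + 0.32·π_3
π_2 = 0.56·π_1 + 0.36·π_2 + 0.44·π_3
Solving with the normalization constraint gives π = (0.2546, 0.4357, 0.3097).
So the stationary probability of Meadow is 0.3097.

0.3097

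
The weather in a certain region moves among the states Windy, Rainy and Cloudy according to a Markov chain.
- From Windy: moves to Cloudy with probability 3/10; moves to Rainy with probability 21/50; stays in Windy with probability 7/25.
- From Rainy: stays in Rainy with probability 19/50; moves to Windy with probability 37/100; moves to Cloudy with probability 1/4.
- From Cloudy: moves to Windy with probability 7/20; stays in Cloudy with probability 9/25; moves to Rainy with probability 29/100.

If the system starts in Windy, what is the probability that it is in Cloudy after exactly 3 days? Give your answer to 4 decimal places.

Propagate the distribution vector 3 days from Windy.
After 0 days: (1.0000, 0.0000, 0.0000)
After 1 day: (0.2800, 0.4200, 0.3000)
After 2 days: (0.3388, 0.3642, 0.2970)
After 3 days: (0.3336, 0.3668, 0.2996)
P(in Cloudy after 3 days) = 0.2996

0.2996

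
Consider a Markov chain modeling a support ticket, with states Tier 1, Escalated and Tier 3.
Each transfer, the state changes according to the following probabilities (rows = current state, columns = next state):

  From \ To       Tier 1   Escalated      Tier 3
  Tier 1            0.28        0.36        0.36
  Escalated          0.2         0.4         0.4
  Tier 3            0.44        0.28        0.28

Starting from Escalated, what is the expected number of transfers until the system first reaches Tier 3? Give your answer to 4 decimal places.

2.5556

Let t(s) be the expected number of transfers to first reach Tier 3 from state s, with t(Tier 3) = 0. Conditioning on the first transfer:
t(Tier 1) = 1 + 0.28·t(Tier 1) + 0.36·t(Escalated)
t(Escalated) = 1 + 0.2·t(Tier 1) + 0.4·t(Escalated)
Solving: t(Tier 1) = 2.6667, t(Escalated) = 2.5556.
Expected transfers from Escalated to Tier 3: 2.5556.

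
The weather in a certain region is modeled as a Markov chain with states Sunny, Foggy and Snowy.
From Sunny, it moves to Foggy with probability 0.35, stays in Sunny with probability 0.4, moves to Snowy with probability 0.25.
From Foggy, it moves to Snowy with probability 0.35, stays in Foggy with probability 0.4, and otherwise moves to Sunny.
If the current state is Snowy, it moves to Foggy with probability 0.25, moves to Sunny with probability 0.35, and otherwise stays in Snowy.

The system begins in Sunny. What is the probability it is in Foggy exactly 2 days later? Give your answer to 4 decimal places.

0.3425

Sum over the intermediate state after 1 day:
P = P(Sunny→Sunny)·P(Sunny→Foggy) + P(Sunny→Foggy)·P(Foggy→Foggy) + P(Sunny→Snowy)·P(Snowy→Foggy)
  = 0.4×0.35 + 0.35×0.4 + 0.25×0.25
  = 0.1400 + 0.1400 + 0.0625 = 0.3425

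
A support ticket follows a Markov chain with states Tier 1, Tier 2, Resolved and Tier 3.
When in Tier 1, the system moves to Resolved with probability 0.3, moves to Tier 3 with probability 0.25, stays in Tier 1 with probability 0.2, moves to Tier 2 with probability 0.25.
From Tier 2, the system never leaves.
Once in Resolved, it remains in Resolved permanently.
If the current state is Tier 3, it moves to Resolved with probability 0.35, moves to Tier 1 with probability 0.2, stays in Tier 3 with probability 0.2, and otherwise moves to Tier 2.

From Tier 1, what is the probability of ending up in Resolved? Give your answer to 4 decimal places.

Let h(s) be the probability of absorption at Resolved starting from transient state s. Then h(Resolved) = 1 and h(Tier 2) = 0. By first-step analysis:
h(Tier 1) = 0.2·h(Tier 1) + 0.25·0 + 0.3·1 + 0.25·h(Tier 3)
h(Tier 3) = 0.2·h(Tier 1) + 0.25·0 + 0.35·1 + 0.2·h(Tier 3)
Solving: h(Tier 1) = 0.5551, h(Tier 3) = 0.5763.
Starting from Tier 1, the probability is 0.5551.

0.5551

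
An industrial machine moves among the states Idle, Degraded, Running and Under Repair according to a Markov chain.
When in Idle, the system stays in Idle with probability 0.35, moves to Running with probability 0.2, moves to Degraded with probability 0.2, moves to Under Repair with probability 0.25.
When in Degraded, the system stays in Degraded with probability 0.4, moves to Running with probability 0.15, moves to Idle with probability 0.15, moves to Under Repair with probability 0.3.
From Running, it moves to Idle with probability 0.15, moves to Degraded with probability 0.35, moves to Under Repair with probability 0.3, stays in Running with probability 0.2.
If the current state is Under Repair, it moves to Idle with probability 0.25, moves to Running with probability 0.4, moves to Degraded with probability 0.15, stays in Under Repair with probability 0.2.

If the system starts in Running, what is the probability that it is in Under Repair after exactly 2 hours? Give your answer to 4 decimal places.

0.2625

Propagate the distribution vector 2 hours from Running.
After 0 hours: (0.0000, 0.0000, 1.0000, 0.0000)
After 1 hour: (0.1500, 0.3500, 0.2000, 0.3000)
After 2 hours: (0.2100, 0.2850, 0.2425, 0.2625)
P(in Under Repair after 2 hours) = 0.2625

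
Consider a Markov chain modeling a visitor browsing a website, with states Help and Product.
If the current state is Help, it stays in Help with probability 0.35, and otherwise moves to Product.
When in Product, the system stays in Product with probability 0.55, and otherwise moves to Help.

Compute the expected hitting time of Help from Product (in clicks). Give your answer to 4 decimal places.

Let t(s) be the expected number of clicks to first reach Help from state s, with t(Help) = 0. Conditioning on the first click:
t(Product) = 1 + 0.55·t(Product)
Solving: t(Product) = 2.2222.
Expected clicks from Product to Help: 2.2222.

2.2222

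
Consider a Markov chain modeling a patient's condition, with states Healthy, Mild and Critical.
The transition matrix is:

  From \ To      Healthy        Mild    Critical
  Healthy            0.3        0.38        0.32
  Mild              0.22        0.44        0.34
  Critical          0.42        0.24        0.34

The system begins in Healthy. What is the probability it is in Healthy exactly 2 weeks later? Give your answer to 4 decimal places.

Sum over the intermediate state after 1 week:
P = P(Healthy→Healthy)·P(Healthy→Healthy) + P(Healthy→Mild)·P(Mild→Healthy) + P(Healthy→Critical)·P(Critical→Healthy)
  = 0.3×0.3 + 0.38×0.22 + 0.32×0.42
  = 0.0900 + 0.0836 + 0.1344 = 0.3080

0.3080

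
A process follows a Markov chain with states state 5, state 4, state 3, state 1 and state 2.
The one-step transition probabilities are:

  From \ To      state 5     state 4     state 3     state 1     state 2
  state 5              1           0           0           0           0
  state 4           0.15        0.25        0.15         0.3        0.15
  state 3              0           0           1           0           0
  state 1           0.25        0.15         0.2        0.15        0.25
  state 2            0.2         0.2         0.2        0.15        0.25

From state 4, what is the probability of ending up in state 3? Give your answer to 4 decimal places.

0.4834

Let h(s) be the probability of absorption at state 3 starting from transient state s. Then h(state 3) = 1 and h(state 5) = 0. By first-step analysis:
h(state 4) = 0.15·0 + 0.25·h(state 4) + 0.15·1 + 0.3·h(state 1) + 0.15·h(state 2)
h(state 1) = 0.25·0 + 0.15·h(state 4) + 0.2·1 + 0.15·h(state 1) + 0.25·h(state 2)
h(state 2) = 0.2·0 + 0.2·h(state 4) + 0.2·1 + 0.15·h(state 1) + 0.25·h(state 2)
Solving: h(state 4) = 0.4834, h(state 1) = 0.4642, h(state 2) = 0.4884.
Starting from state 4, the probability is 0.4834.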